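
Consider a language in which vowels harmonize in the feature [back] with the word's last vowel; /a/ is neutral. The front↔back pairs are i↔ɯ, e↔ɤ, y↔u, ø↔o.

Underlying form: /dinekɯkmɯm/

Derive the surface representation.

[dɯnɤkɯkmɯm]

/i/ harmonizes with /ɯ/ ([+back]) → [ɯ]
/e/ harmonizes with /ɯ/ ([+back]) → [ɤ]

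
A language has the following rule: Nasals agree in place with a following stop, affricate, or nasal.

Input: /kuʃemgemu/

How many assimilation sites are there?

1

/m/ before /g/ (velar) → [ŋ]
1 segment changes.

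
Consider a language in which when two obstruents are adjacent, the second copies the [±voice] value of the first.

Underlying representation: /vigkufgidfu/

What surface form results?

/k/ after /g/ (voiced) → [g]
/g/ after /f/ (voiceless) → [k]
/f/ after /d/ (voiced) → [v]

[viggufkidvu]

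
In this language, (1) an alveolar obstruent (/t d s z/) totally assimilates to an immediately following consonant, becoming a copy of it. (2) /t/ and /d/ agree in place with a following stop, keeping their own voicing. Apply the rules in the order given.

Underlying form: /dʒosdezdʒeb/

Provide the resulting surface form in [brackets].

Rule 1: /s/ before /d/ → [d] (total assimilation)
Rule 1: /z/ before /dʒ/ → [dʒ] (total assimilation)
After rule 1: dʒoddedʒdʒeb
Rule 2: no segment meets the rule's conditions; no change.

[dʒoddedʒdʒeb]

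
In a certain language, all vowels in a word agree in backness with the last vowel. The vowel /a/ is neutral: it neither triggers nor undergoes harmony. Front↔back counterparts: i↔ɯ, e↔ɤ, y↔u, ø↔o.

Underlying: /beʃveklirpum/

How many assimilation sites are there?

3

/e/ harmonizes with /u/ ([+back]) → [ɤ]
/e/ harmonizes with /u/ ([+back]) → [ɤ]
/i/ harmonizes with /u/ ([+back]) → [ɯ]
3 segments change.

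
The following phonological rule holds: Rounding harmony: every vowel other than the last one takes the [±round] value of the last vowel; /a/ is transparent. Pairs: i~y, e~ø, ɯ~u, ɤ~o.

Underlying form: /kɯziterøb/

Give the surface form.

/ɯ/ harmonizes with /ø/ ([+round]) → [u]
/i/ harmonizes with /ø/ ([+round]) → [y]
/e/ harmonizes with /ø/ ([+round]) → [ø]

[kuzytørøb]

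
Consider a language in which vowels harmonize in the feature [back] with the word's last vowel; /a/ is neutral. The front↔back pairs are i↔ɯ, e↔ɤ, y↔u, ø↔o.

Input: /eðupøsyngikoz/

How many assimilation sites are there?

4

/e/ harmonizes with /o/ ([+back]) → [ɤ]
/ø/ harmonizes with /o/ ([+back]) → [o]
/y/ harmonizes with /o/ ([+back]) → [u]
/i/ harmonizes with /o/ ([+back]) → [ɯ]
4 segments change.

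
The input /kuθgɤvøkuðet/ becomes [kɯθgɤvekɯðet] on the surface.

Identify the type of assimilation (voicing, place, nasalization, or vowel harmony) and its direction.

vowel harmony, regressive

/u/→[ɯ] /ø/→[e] /u/→[ɯ].
Vowels agree with the last vowel, so the harmony is regressive.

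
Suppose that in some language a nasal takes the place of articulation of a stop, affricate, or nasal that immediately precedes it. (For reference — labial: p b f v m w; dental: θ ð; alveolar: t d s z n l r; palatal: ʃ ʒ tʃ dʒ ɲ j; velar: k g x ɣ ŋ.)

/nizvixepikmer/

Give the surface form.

[nizvixepikŋer]

/m/ after /k/ (velar) → [ŋ]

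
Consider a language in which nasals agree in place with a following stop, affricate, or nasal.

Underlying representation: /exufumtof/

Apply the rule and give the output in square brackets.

[exufuntof]

/m/ before /t/ (alveolar) → [n]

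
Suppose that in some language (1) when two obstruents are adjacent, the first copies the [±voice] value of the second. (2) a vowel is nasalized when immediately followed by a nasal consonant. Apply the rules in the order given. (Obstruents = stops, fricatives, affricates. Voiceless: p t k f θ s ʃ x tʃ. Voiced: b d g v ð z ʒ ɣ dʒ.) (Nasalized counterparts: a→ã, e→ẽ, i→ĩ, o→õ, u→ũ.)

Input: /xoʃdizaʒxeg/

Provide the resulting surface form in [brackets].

Rule 1: /ʃ/ before /d/ (voiced) → [ʒ]
Rule 1: /ʒ/ before /x/ (voiceless) → [ʃ]
After rule 1: xoʒdizaʃxeg
Rule 2: no segment meets the rule's conditions; no change.

[xoʒdizaʃxeg]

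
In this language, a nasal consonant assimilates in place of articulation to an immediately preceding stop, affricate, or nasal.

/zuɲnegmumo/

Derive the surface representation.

[zuɲɲegŋumo]

/n/ after /ɲ/ (palatal) → [ɲ]
/m/ after /g/ (velar) → [ŋ]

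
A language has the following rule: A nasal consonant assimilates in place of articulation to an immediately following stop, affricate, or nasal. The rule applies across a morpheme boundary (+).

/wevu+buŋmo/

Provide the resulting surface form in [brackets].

[wevu+bummo]

/ŋ/ before /m/ (labial) → [m]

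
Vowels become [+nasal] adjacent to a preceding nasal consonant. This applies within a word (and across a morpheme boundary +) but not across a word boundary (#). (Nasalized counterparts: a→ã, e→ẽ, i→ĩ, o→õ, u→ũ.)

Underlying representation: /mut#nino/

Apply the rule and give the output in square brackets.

/u/ after nasal /m/ → [ũ]
/i/ after nasal /n/ → [ĩ]
/o/ after nasal /n/ → [õ]

[mũt#nĩnõ]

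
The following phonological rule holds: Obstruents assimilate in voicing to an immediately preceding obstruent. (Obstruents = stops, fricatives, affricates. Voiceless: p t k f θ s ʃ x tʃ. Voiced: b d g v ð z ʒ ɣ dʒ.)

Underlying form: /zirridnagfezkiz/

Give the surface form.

/f/ after /g/ (voiced) → [v]
/k/ after /z/ (voiced) → [g]

[zirridnagvezgiz]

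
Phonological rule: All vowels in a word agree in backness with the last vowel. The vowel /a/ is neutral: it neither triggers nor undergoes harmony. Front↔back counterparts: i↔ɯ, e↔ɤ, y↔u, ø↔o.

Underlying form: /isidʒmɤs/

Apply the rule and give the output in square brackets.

/i/ harmonizes with /ɤ/ ([+back]) → [ɯ]
/i/ harmonizes with /ɤ/ ([+back]) → [ɯ]

[ɯsɯdʒmɤs]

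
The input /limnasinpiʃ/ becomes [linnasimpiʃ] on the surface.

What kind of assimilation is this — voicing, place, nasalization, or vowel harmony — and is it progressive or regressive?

place assimilation, regressive

/m/→[n] /n/→[m].
Each target copies a feature from the following segment, so the direction is regressive.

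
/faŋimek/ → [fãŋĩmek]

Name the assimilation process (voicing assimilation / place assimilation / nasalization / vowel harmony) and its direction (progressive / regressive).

nasalization, regressive

/a/→[ã] /i/→[ĩ].
Each target copies a feature from the following segment, so the direction is regressive.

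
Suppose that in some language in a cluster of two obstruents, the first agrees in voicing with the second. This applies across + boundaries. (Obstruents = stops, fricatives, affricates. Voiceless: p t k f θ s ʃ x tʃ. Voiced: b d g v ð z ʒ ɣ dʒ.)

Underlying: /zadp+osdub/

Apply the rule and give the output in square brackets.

/d/ before /p/ (voiceless) → [t]
/s/ before /d/ (voiced) → [z]

[zatp+ozdub]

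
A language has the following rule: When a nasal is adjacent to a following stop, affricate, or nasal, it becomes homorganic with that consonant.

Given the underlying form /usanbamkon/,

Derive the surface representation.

/n/ before /b/ (labial) → [m]
/m/ before /k/ (velar) → [ŋ]

[usambaŋkon]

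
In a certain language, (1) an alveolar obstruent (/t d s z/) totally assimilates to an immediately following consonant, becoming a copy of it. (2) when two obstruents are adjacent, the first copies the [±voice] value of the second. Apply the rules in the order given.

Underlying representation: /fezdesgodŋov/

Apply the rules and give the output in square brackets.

[feddeggoŋŋov]

Rule 1: /z/ before /d/ → [d] (total assimilation)
Rule 1: /s/ before /g/ → [g] (total assimilation)
Rule 1: /d/ before /ŋ/ → [ŋ] (total assimilation)
After rule 1: feddeggoŋŋov
Rule 2: no segment meets the rule's conditions; no change.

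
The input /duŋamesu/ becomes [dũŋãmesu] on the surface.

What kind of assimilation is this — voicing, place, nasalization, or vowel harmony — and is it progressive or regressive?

nasalization, regressive

/u/→[ũ] /a/→[ã].
Each target copies a feature from the following segment, so the direction is regressive.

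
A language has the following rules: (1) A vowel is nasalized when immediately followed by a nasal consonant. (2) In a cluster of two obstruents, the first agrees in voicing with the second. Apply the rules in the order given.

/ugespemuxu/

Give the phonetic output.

[ugespẽmuxu]

Rule 1: /e/ before nasal /m/ → [ẽ]
After rule 1: ugespẽmuxu
Rule 2: no segment meets the rule's conditions; no change.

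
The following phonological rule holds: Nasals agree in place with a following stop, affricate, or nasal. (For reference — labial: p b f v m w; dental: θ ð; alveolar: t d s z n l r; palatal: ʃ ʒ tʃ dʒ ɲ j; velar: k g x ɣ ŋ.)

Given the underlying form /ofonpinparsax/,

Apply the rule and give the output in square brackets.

[ofompimparsax]

/n/ before /p/ (labial) → [m]
/n/ before /p/ (labial) → [m]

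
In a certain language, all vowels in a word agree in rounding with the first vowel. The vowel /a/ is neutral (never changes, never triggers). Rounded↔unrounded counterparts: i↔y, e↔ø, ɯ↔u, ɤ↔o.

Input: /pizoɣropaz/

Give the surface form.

[pizɤɣrɤpaz]

/o/ harmonizes with /i/ ([-round]) → [ɤ]
/o/ harmonizes with /i/ ([-round]) → [ɤ]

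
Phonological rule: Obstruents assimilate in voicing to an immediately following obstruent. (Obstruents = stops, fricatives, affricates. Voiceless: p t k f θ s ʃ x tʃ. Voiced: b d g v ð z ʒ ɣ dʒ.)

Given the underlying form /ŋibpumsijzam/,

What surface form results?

/b/ before /p/ (voiceless) → [p]

[ŋippumsijzam]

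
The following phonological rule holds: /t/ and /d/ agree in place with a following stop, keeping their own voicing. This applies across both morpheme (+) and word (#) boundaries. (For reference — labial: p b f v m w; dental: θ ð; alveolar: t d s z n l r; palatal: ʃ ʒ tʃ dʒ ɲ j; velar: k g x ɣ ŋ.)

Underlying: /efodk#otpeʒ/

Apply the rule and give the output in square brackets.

/d/ before /k/ (velar) → [g]
/t/ before /p/ (labial) → [p]

[efogk#oppeʒ]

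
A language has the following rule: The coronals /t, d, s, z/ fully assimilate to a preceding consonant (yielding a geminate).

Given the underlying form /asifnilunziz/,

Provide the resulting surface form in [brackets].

[asifnilunniz]

/z/ after /n/ → [n] (total assimilation)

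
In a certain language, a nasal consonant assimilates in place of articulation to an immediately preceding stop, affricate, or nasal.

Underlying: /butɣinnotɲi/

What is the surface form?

/ɲ/ after /t/ (alveolar) → [n]

[butɣinnotni]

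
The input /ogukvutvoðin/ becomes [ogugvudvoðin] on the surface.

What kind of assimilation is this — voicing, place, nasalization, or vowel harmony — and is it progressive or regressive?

voicing assimilation, regressive

/k/→[g] /t/→[d].
Each target copies a feature from the following segment, so the direction is regressive.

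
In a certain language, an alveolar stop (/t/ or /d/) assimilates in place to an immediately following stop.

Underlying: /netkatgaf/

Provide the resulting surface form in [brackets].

[nekkakgaf]

/t/ before /k/ (velar) → [k]
/t/ before /g/ (velar) → [k]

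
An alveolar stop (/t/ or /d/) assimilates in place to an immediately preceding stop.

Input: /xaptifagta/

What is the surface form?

/t/ after /p/ (labial) → [p]
/t/ after /g/ (velar) → [k]

[xappifagka]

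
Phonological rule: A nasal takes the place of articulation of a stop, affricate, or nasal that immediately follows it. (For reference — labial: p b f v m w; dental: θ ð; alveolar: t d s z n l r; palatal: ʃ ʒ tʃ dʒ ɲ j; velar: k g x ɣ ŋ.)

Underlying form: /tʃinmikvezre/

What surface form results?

[tʃimmikvezre]

/n/ before /m/ (labial) → [m]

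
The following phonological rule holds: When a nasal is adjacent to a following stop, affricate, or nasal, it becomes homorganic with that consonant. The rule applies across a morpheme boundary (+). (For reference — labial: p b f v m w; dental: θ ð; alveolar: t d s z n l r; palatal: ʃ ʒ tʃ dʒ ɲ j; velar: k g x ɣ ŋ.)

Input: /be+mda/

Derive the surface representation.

/m/ before /d/ (alveolar) → [n]

[be+nda]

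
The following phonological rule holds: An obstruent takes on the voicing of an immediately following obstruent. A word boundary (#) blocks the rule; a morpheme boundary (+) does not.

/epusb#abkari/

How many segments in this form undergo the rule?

/s/ before /b/ (voiced) → [z]
/b/ before /k/ (voiceless) → [p]
2 segments change.

2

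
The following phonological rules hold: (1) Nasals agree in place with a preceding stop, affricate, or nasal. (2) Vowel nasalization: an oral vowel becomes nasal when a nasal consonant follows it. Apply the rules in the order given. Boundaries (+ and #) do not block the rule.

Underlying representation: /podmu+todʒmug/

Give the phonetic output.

Rule 1: /m/ after /d/ (alveolar) → [n]
Rule 1: /m/ after /dʒ/ (palatal) → [ɲ]
After rule 1: podnu+todʒɲug
Rule 2: no segment meets the rule's conditions; no change.

[podnu+todʒɲug]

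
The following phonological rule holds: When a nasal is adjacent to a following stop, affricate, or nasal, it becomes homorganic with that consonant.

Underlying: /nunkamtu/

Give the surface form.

[nuŋkantu]

/n/ before /k/ (velar) → [ŋ]
/m/ before /t/ (alveolar) → [n]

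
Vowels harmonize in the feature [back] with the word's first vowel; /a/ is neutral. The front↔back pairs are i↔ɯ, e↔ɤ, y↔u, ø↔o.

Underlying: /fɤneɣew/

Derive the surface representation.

/e/ harmonizes with /ɤ/ ([+back]) → [ɤ]
/e/ harmonizes with /ɤ/ ([+back]) → [ɤ]

[fɤnɤɣɤw]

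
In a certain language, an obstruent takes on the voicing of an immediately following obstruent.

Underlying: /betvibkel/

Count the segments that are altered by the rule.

2

/t/ before /v/ (voiced) → [d]
/b/ before /k/ (voiceless) → [p]
2 segments change.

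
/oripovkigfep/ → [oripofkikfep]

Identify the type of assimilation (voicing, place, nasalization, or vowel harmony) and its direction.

voicing assimilation, regressive

/v/→[f] /g/→[k].
Each target copies a feature from the following segment, so the direction is regressive.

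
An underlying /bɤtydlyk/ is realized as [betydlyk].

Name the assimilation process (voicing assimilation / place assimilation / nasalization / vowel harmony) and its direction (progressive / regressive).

vowel harmony, regressive

/ɤ/→[e].
Vowels agree with the last vowel, so the harmony is regressive.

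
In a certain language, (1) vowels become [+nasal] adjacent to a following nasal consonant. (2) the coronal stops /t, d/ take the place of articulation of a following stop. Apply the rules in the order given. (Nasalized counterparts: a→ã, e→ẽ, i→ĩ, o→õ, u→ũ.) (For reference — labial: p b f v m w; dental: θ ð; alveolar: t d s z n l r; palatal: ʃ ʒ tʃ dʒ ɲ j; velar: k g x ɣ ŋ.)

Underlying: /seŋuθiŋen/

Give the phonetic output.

[sẽŋuθĩŋẽn]

Rule 1: /e/ before nasal /ŋ/ → [ẽ]
Rule 1: /i/ before nasal /ŋ/ → [ĩ]
Rule 1: /e/ before nasal /n/ → [ẽ]
After rule 1: sẽŋuθĩŋẽn
Rule 2: no segment meets the rule's conditions; no change.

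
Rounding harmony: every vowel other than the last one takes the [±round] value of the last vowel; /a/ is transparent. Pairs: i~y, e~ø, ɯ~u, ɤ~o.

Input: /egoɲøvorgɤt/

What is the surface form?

[egɤɲevɤrgɤt]

/o/ harmonizes with /ɤ/ ([-round]) → [ɤ]
/ø/ harmonizes with /ɤ/ ([-round]) → [e]
/o/ harmonizes with /ɤ/ ([-round]) → [ɤ]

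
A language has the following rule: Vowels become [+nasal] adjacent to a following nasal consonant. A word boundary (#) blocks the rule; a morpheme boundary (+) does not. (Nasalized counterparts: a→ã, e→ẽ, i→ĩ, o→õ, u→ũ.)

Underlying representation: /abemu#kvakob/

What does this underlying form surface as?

/e/ before nasal /m/ → [ẽ]

[abẽmu#kvakob]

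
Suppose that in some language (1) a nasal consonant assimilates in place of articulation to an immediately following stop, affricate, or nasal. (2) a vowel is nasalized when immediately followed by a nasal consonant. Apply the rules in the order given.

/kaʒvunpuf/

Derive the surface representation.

[kaʒvũmpuf]

Rule 1: /n/ before /p/ (labial) → [m]
After rule 1: kaʒvumpuf
Rule 2: /u/ before nasal /m/ → [ũ]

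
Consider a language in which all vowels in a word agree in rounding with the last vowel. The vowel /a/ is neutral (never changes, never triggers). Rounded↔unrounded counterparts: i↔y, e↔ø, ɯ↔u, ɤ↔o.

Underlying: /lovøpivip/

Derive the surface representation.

/o/ harmonizes with /i/ ([-round]) → [ɤ]
/ø/ harmonizes with /i/ ([-round]) → [e]

[lɤvepivip]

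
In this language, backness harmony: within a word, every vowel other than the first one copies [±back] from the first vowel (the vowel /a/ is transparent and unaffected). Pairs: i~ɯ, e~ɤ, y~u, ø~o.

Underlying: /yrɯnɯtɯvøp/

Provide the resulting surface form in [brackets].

[yrinitivøp]

/ɯ/ harmonizes with /y/ ([-back]) → [i]
/ɯ/ harmonizes with /y/ ([-back]) → [i]
/ɯ/ harmonizes with /y/ ([-back]) → [i]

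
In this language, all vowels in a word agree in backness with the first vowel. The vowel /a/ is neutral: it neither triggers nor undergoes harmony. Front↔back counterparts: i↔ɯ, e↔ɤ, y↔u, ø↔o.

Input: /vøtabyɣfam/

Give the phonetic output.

[vøtabyɣfam]

no segment meets the rule's conditions; no change.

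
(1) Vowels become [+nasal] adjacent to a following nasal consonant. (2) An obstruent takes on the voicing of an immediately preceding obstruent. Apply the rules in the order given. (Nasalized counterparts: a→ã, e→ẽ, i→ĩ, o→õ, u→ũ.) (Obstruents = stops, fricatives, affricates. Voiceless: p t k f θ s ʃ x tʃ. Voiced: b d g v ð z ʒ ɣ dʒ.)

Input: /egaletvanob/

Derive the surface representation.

Rule 1: /a/ before nasal /n/ → [ã]
After rule 1: egaletvãnob
Rule 2: /v/ after /t/ (voiceless) → [f]

[egaletfãnob]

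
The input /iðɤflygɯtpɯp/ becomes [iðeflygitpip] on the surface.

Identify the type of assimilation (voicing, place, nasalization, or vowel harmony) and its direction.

vowel harmony, progressive

/ɤ/→[e] /ɯ/→[i] /ɯ/→[i].
Vowels agree with the first vowel, so the harmony is progressive.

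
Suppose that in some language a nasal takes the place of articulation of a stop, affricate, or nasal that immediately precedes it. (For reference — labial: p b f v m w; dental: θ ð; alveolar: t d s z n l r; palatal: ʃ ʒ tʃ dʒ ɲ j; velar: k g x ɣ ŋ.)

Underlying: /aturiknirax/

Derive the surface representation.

/n/ after /k/ (velar) → [ŋ]

[aturikŋirax]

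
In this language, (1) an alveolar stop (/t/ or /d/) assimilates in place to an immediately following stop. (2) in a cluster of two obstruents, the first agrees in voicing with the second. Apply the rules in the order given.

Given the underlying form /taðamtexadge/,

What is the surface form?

[taðamtexagge]

Rule 1: /d/ before /g/ (velar) → [g]
After rule 1: taðamtexagge
Rule 2: no segment meets the rule's conditions; no change.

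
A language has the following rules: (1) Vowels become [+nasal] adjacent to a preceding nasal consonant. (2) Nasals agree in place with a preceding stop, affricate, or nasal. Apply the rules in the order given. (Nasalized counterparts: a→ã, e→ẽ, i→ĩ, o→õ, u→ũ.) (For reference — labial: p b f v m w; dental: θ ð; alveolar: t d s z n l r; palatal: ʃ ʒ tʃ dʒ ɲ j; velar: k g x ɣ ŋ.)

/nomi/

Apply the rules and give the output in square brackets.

[nõmĩ]

Rule 1: /o/ after nasal /n/ → [õ]
Rule 1: /i/ after nasal /m/ → [ĩ]
After rule 1: nõmĩ
Rule 2: no segment meets the rule's conditions; no change.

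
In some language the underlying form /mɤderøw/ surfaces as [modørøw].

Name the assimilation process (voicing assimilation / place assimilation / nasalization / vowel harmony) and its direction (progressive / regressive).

vowel harmony, regressive

/ɤ/→[o] /e/→[ø].
Vowels agree with the last vowel, so the harmony is regressive.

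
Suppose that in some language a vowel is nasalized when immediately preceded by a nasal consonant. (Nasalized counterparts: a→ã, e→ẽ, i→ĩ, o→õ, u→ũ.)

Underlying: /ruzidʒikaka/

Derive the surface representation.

no segment meets the rule's conditions; no change.

[ruzidʒikaka]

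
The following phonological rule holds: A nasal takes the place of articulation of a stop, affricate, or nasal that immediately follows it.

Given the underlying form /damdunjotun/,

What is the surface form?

[dandunjotun]

/m/ before /d/ (alveolar) → [n]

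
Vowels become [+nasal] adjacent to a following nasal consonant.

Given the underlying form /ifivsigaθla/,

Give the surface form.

no segment meets the rule's conditions; no change.

[ifivsigaθla]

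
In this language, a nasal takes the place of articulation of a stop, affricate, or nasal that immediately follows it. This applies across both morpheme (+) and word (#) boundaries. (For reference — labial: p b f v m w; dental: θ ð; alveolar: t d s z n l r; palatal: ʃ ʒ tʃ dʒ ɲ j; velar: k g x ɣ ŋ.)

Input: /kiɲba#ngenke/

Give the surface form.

/ɲ/ before /b/ (labial) → [m]
/n/ before /g/ (velar) → [ŋ]
/n/ before /k/ (velar) → [ŋ]

[kimba#ŋgeŋke]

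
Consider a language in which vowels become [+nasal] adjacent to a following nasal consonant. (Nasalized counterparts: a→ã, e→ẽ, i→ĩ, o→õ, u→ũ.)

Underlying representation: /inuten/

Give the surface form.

[ĩnutẽn]

/i/ before nasal /n/ → [ĩ]
/e/ before nasal /n/ → [ẽ]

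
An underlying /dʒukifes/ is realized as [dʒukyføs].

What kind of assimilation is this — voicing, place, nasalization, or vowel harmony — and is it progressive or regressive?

/i/→[y] /e/→[ø].
Vowels agree with the first vowel, so the harmony is progressive.

vowel harmony, progressive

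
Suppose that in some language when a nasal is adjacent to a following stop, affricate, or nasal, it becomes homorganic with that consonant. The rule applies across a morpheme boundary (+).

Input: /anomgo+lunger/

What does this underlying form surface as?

/m/ before /g/ (velar) → [ŋ]
/n/ before /g/ (velar) → [ŋ]

[anoŋgo+luŋger]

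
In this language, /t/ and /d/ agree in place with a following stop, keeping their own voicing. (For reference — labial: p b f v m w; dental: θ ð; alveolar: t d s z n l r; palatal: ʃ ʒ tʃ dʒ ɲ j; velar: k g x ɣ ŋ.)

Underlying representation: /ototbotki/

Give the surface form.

/t/ before /b/ (labial) → [p]
/t/ before /k/ (velar) → [k]

[otopbokki]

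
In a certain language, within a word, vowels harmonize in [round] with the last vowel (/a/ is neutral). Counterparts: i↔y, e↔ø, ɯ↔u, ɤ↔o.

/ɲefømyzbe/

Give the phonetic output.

/ø/ harmonizes with /e/ ([-round]) → [e]
/y/ harmonizes with /e/ ([-round]) → [i]

[ɲefemizbe]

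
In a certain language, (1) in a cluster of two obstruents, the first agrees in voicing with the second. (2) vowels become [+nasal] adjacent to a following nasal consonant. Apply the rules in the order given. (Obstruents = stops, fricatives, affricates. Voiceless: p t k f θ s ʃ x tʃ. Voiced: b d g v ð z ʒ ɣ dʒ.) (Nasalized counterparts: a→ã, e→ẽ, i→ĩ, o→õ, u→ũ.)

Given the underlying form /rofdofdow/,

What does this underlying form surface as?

[rovdovdow]

Rule 1: /f/ before /d/ (voiced) → [v]
Rule 1: /f/ before /d/ (voiced) → [v]
After rule 1: rovdovdow
Rule 2: no segment meets the rule's conditions; no change.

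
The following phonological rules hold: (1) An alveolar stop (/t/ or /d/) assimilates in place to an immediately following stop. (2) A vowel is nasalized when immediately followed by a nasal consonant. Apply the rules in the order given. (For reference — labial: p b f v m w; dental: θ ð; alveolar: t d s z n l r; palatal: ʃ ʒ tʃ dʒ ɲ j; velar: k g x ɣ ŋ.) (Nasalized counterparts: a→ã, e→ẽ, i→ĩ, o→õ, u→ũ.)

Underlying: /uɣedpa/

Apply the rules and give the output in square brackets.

Rule 1: /d/ before /p/ (labial) → [b]
After rule 1: uɣebpa
Rule 2: no segment meets the rule's conditions; no change.

[uɣebpa]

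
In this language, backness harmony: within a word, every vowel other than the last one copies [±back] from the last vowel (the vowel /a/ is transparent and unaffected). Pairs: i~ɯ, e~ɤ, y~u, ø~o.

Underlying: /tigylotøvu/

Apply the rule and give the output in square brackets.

[tɯgulotovu]

/i/ harmonizes with /u/ ([+back]) → [ɯ]
/y/ harmonizes with /u/ ([+back]) → [u]
/ø/ harmonizes with /u/ ([+back]) → [o]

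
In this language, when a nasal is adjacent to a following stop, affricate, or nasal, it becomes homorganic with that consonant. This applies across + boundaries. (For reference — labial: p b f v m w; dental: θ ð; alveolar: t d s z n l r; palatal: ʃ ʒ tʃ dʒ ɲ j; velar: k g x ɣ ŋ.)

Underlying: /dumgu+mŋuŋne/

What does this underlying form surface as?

/m/ before /g/ (velar) → [ŋ]
/m/ before /ŋ/ (velar) → [ŋ]
/ŋ/ before /n/ (alveolar) → [n]

[duŋgu+ŋŋunne]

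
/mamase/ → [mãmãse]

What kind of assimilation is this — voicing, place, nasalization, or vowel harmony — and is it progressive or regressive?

/a/→[ã] /a/→[ã].
Each target copies a feature from the preceding segment, so the direction is progressive.

nasalization, progressive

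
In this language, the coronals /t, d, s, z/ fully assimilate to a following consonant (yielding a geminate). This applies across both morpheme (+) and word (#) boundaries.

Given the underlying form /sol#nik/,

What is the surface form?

no segment meets the rule's conditions; no change.

[sol#nik]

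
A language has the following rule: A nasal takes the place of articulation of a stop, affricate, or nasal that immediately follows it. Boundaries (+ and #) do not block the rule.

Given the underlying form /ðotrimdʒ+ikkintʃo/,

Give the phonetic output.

/m/ before /dʒ/ (palatal) → [ɲ]
/n/ before /tʃ/ (palatal) → [ɲ]

[ðotriɲdʒ+ikkiɲtʃo]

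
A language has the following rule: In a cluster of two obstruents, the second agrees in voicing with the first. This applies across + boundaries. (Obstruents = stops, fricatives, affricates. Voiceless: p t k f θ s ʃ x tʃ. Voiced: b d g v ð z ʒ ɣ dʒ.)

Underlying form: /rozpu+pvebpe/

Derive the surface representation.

[rozbu+pfebbe]

/p/ after /z/ (voiced) → [b]
/v/ after /p/ (voiceless) → [f]
/p/ after /b/ (voiced) → [b]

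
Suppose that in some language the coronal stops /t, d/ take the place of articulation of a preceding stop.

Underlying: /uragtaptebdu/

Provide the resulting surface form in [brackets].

/t/ after /g/ (velar) → [k]
/t/ after /p/ (labial) → [p]
/d/ after /b/ (labial) → [b]

[uragkappebbu]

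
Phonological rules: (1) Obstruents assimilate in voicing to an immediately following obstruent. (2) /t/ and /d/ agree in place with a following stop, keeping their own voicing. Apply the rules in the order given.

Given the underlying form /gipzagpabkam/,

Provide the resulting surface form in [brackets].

Rule 1: /p/ before /z/ (voiced) → [b]
Rule 1: /g/ before /p/ (voiceless) → [k]
Rule 1: /b/ before /k/ (voiceless) → [p]
After rule 1: gibzakpapkam
Rule 2: no segment meets the rule's conditions; no change.

[gibzakpapkam]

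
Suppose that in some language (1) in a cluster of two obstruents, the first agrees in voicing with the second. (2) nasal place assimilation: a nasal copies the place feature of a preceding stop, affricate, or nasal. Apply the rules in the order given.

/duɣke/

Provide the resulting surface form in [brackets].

[duxke]

Rule 1: /ɣ/ before /k/ (voiceless) → [x]
After rule 1: duxke
Rule 2: no segment meets the rule's conditions; no change.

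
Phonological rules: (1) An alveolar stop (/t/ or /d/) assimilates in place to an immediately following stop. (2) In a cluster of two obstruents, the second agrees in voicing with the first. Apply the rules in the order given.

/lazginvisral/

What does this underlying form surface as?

[lazginvisral]

Rule 1: no segment meets the rule's conditions; no change.
After rule 1: lazginvisral
Rule 2: no segment meets the rule's conditions; no change.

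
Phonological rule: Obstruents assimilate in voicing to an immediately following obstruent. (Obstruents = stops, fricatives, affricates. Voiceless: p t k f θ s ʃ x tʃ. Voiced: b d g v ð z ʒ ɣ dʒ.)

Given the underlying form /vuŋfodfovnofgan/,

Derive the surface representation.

[vuŋfotfovnovgan]

/d/ before /f/ (voiceless) → [t]
/f/ before /g/ (voiced) → [v]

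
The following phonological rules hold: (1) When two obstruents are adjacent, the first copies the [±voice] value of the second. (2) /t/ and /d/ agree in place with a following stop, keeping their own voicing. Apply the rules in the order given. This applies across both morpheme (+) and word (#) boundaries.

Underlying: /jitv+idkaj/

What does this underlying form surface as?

Rule 1: /t/ before /v/ (voiced) → [d]
Rule 1: /d/ before /k/ (voiceless) → [t]
After rule 1: jidv+itkaj
Rule 2: /t/ before /k/ (velar) → [k]

[jidv+ikkaj]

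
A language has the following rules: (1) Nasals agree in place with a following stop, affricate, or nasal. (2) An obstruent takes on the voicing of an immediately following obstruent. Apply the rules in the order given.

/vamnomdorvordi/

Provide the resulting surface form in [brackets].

[vannondorvordi]

Rule 1: /m/ before /n/ (alveolar) → [n]
Rule 1: /m/ before /d/ (alveolar) → [n]
After rule 1: vannondorvordi
Rule 2: no segment meets the rule's conditions; no change.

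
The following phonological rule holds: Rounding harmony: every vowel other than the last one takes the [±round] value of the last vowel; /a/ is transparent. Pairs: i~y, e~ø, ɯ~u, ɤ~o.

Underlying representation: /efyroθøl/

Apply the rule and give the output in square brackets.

[øfyroθøl]

/e/ harmonizes with /ø/ ([+round]) → [ø]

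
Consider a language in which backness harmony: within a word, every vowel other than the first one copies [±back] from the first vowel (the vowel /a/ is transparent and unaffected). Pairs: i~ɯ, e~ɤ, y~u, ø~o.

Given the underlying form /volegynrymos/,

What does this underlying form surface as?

[volɤgunrumos]

/e/ harmonizes with /o/ ([+back]) → [ɤ]
/y/ harmonizes with /o/ ([+back]) → [u]
/y/ harmonizes with /o/ ([+back]) → [u]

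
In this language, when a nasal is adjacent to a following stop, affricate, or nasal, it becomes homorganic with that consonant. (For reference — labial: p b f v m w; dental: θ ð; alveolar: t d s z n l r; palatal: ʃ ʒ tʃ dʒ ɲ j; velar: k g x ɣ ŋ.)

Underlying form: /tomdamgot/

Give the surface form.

[tondaŋgot]

/m/ before /d/ (alveolar) → [n]
/m/ before /g/ (velar) → [ŋ]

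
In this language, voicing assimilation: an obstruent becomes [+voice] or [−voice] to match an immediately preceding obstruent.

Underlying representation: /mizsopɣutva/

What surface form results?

[mizzopxutfa]

/s/ after /z/ (voiced) → [z]
/ɣ/ after /p/ (voiceless) → [x]
/v/ after /t/ (voiceless) → [f]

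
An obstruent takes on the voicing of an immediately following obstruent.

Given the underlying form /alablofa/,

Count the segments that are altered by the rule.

No segment meets the rule's conditions.

0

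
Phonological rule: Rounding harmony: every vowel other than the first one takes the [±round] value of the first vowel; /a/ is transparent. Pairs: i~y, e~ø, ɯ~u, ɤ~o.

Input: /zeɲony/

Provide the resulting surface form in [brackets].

/o/ harmonizes with /e/ ([-round]) → [ɤ]
/y/ harmonizes with /e/ ([-round]) → [i]

[zeɲɤni]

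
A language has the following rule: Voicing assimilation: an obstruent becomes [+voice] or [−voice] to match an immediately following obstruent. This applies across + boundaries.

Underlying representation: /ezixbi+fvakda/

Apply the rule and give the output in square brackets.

[eziɣbi+vvagda]

/x/ before /b/ (voiced) → [ɣ]
/f/ before /v/ (voiced) → [v]
/k/ before /d/ (voiced) → [g]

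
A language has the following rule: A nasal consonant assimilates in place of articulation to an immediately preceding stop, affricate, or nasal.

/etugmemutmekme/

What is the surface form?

[etugŋemutnekŋe]

/m/ after /g/ (velar) → [ŋ]
/m/ after /t/ (alveolar) → [n]
/m/ after /k/ (velar) → [ŋ]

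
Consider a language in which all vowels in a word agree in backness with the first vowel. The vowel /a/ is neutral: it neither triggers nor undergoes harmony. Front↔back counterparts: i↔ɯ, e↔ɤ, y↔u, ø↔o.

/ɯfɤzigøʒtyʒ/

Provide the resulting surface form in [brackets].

/i/ harmonizes with /ɯ/ ([+back]) → [ɯ]
/ø/ harmonizes with /ɯ/ ([+back]) → [o]
/y/ harmonizes with /ɯ/ ([+back]) → [u]

[ɯfɤzɯgoʒtuʒ]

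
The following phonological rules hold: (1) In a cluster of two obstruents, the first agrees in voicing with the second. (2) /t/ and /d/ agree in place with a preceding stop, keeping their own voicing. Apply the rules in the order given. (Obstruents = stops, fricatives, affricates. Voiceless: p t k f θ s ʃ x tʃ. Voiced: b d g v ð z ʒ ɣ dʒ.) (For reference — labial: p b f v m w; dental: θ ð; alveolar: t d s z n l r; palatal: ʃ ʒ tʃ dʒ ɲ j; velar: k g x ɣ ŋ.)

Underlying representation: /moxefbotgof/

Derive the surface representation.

Rule 1: /f/ before /b/ (voiced) → [v]
Rule 1: /t/ before /g/ (voiced) → [d]
After rule 1: moxevbodgof
Rule 2: no segment meets the rule's conditions; no change.

[moxevbodgof]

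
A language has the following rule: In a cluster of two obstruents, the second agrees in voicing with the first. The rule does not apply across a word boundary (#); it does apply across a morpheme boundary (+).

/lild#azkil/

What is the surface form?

/k/ after /z/ (voiced) → [g]

[lild#azgil]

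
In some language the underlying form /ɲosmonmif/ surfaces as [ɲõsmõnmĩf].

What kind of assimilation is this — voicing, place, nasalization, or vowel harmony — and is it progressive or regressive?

nasalization, progressive

/o/→[õ] /o/→[õ] /i/→[ĩ].
Each target copies a feature from the preceding segment, so the direction is progressive.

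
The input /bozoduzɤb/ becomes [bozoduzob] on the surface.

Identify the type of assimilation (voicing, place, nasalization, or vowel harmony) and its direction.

/ɤ/→[o].
Vowels agree with the first vowel, so the harmony is progressive.

vowel harmony, progressive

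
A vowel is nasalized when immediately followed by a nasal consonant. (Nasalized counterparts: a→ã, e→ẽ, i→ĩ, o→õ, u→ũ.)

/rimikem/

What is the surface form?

[rĩmikẽm]

/i/ before nasal /m/ → [ĩ]
/e/ before nasal /m/ → [ẽ]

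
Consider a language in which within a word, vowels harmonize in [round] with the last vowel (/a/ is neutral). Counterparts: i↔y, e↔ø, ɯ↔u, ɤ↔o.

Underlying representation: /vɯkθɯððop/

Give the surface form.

/ɯ/ harmonizes with /o/ ([+round]) → [u]
/ɯ/ harmonizes with /o/ ([+round]) → [u]

[vukθuððop]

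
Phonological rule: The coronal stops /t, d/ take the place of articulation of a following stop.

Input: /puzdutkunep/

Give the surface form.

[puzdukkunep]

/t/ before /k/ (velar) → [k]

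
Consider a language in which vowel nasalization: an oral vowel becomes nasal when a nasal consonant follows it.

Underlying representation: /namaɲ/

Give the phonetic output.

/a/ before nasal /m/ → [ã]
/a/ before nasal /ɲ/ → [ã]

[nãmãɲ]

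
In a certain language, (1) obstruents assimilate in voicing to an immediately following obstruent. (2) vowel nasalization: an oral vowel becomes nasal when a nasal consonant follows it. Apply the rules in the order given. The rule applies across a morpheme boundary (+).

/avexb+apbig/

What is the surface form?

[aveɣb+abbig]

Rule 1: /x/ before /b/ (voiced) → [ɣ]
Rule 1: /p/ before /b/ (voiced) → [b]
After rule 1: aveɣb+abbig
Rule 2: no segment meets the rule's conditions; no change.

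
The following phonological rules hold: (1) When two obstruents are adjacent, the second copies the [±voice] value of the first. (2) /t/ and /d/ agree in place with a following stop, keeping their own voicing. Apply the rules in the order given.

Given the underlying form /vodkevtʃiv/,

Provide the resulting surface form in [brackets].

[voggevdʒiv]

Rule 1: /k/ after /d/ (voiced) → [g]
Rule 1: /tʃ/ after /v/ (voiced) → [dʒ]
After rule 1: vodgevdʒiv
Rule 2: /d/ before /g/ (velar) → [g]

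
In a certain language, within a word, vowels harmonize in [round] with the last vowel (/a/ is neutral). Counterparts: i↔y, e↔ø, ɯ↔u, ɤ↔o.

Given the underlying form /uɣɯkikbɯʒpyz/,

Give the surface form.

/ɯ/ harmonizes with /y/ ([+round]) → [u]
/i/ harmonizes with /y/ ([+round]) → [y]
/ɯ/ harmonizes with /y/ ([+round]) → [u]

[uɣukykbuʒpyz]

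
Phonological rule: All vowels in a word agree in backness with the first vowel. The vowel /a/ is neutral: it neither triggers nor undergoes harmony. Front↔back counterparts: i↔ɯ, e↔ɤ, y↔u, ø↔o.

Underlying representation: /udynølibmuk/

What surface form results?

/y/ harmonizes with /u/ ([+back]) → [u]
/ø/ harmonizes with /u/ ([+back]) → [o]
/i/ harmonizes with /u/ ([+back]) → [ɯ]

[udunolɯbmuk]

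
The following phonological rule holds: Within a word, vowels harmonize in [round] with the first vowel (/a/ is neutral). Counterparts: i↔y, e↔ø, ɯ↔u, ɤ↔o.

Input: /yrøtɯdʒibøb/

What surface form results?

[yrøtudʒybøb]

/ɯ/ harmonizes with /y/ ([+round]) → [u]
/i/ harmonizes with /y/ ([+round]) → [y]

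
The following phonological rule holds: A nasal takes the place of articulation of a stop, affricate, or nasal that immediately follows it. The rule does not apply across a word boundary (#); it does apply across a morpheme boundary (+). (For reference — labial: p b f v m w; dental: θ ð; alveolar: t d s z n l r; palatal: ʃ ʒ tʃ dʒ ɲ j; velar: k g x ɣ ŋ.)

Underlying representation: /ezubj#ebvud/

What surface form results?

[ezubj#ebvud]

no segment meets the rule's conditions; no change.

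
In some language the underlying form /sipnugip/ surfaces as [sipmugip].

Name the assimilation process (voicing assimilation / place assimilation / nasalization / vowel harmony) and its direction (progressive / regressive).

/n/→[m].
Each target copies a feature from the preceding segment, so the direction is progressive.

place assimilation, progressive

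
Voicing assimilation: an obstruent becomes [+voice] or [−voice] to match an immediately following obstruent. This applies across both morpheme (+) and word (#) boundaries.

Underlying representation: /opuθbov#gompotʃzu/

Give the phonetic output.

[opuðbov#gompodʒzu]

/θ/ before /b/ (voiced) → [ð]
/tʃ/ before /z/ (voiced) → [dʒ]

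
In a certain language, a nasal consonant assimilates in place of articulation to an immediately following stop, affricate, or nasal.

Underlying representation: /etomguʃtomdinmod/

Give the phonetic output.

/m/ before /g/ (velar) → [ŋ]
/m/ before /d/ (alveolar) → [n]
/n/ before /m/ (labial) → [m]

[etoŋguʃtondimmod]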